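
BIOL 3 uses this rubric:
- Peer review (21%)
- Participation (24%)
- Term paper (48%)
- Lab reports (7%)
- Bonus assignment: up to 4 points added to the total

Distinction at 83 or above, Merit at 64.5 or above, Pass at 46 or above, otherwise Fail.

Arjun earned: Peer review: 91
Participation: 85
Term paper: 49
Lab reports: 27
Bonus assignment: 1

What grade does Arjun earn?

Weighted total:
  Peer review 91 × 0.21 = 19.11
  Participation 85 × 0.24 = 20.4
  Term paper 49 × 0.48 = 23.52
  Lab reports 27 × 0.07 = 1.89
Sum = 64.92
Bonus assignment: 64.92 + 1 = 65.92
65.92 is ≥ 64.5 and < 83 → Merit

Merit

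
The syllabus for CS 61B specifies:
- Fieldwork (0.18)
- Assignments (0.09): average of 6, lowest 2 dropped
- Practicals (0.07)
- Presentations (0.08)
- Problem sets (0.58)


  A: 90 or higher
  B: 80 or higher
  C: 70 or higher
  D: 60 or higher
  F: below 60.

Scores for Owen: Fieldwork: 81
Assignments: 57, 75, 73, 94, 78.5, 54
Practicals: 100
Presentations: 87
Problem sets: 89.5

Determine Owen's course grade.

B

Assignments: drop 54, 57 → average of remaining 4 = 320.5/4 = 80.125
Weighted total:
  Fieldwork 81 × 0.18 = 14.58
  Assignments 80.125 × 0.09 = 7.21125
  Practicals 100 × 0.07 = 7
  Presentations 87 × 0.08 = 6.96
  Problem sets 89.5 × 0.58 = 51.91
Sum = 87.66125
87.66125 is ≥ 80 and < 90 → B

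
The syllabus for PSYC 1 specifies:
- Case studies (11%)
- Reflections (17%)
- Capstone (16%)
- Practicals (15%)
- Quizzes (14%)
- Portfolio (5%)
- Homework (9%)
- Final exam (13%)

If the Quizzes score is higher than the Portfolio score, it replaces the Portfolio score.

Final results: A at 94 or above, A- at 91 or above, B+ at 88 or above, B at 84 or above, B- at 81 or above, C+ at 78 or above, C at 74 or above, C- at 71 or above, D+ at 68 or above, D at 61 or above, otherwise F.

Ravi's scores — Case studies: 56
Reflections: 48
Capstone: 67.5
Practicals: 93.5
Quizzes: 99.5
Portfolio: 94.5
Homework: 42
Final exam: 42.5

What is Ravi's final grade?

Quizzes (99.5) > Portfolio (94.5), so Portfolio counts as 99.5.
Weighted total:
  Case studies 56 × 0.11 = 6.16
  Reflections 48 × 0.17 = 8.16
  Capstone 67.5 × 0.16 = 10.8
  Practicals 93.5 × 0.15 = 14.025
  Quizzes 99.5 × 0.14 = 13.93
  Portfolio 99.5 × 0.05 = 4.975
  Homework 42 × 0.09 = 3.78
  Final exam 42.5 × 0.13 = 5.525
Sum = 67.355
67.355 is ≥ 61 and < 68 → D

D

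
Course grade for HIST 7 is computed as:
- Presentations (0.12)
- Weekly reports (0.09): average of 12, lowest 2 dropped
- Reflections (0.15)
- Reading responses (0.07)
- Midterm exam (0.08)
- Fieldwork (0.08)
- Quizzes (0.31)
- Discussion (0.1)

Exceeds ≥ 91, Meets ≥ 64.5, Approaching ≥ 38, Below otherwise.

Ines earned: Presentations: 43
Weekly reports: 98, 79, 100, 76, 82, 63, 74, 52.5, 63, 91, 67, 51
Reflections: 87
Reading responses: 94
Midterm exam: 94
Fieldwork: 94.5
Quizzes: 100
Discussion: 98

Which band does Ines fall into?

Meets

Weekly reports: drop 51, 52.5 → average of remaining 10 = 793/10 = 79.3
Weighted total:
  Presentations 43 × 0.12 = 5.16
  Weekly reports 79.3 × 0.09 = 7.137
  Reflections 87 × 0.15 = 13.05
  Reading responses 94 × 0.07 = 6.58
  Midterm exam 94 × 0.08 = 7.52
  Fieldwork 94.5 × 0.08 = 7.56
  Quizzes 100 × 0.31 = 31
  Discussion 98 × 0.1 = 9.8
Sum = 87.807
87.807 is ≥ 64.5 and < 91 → Meets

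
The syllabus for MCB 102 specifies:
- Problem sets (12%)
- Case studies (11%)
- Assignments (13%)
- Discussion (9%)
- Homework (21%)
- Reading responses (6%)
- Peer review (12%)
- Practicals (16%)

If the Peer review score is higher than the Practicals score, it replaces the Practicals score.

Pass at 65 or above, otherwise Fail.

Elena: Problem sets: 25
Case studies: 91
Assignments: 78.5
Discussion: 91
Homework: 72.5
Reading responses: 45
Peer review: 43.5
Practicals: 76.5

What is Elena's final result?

Peer review (43.5) ≤ Practicals (76.5), so Practicals stays at 76.5.
Weighted total:
  Problem sets 25 × 0.12 = 3
  Case studies 91 × 0.11 = 10.01
  Assignments 78.5 × 0.13 = 10.205
  Discussion 91 × 0.09 = 8.19
  Homework 72.5 × 0.21 = 15.225
  Reading responses 45 × 0.06 = 2.7
  Peer review 43.5 × 0.12 = 5.22
  Practicals 76.5 × 0.16 = 12.24
Sum = 66.79
66.79 ≥ 65 → Pass

Pass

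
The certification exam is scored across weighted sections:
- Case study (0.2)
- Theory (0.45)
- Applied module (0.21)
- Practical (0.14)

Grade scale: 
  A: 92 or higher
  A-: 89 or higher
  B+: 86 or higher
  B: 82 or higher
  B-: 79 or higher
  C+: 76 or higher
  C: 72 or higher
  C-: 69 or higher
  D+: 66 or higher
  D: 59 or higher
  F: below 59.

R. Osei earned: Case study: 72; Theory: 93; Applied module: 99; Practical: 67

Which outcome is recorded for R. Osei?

Weighted total:
  Case study 72 × 0.2 = 14.4
  Theory 93 × 0.45 = 41.85
  Applied module 99 × 0.21 = 20.79
  Practical 67 × 0.14 = 9.38
Sum = 86.42
86.42 is ≥ 86 and < 89 → B+

B+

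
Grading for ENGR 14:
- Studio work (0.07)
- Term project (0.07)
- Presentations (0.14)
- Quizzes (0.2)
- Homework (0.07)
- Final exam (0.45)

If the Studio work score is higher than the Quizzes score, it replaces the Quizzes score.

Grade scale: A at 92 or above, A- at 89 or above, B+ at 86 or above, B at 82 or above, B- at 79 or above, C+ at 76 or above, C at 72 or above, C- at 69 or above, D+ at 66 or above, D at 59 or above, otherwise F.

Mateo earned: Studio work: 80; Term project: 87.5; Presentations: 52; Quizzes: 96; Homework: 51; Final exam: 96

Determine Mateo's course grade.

B

Studio work (80) ≤ Quizzes (96), so Quizzes stays at 96.
Weighted total:
  Studio work 80 × 0.07 = 5.6
  Term project 87.5 × 0.07 = 6.125
  Presentations 52 × 0.14 = 7.28
  Quizzes 96 × 0.2 = 19.2
  Homework 51 × 0.07 = 3.57
  Final exam 96 × 0.45 = 43.2
Sum = 84.975
84.975 is ≥ 82 and < 86 → B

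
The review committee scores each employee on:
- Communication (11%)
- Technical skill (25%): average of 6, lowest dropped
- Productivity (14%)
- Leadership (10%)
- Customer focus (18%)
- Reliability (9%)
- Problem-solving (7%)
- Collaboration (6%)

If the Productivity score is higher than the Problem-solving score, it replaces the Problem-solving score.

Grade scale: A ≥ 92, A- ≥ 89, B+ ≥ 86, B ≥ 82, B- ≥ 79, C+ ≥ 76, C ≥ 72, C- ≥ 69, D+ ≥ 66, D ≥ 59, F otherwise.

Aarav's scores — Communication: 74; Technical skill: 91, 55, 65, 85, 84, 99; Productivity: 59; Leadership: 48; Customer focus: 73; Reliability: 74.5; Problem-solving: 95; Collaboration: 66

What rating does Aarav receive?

C

Technical skill: drop 55 → average of remaining 5 = 424/5 = 84.8
Productivity (59) ≤ Problem-solving (95), so Problem-solving stays at 95.
Weighted total:
  Communication 74 × 0.11 = 8.14
  Technical skill 84.8 × 0.25 = 21.2
  Productivity 59 × 0.14 = 8.26
  Leadership 48 × 0.1 = 4.8
  Customer focus 73 × 0.18 = 13.14
  Reliability 74.5 × 0.09 = 6.705
  Problem-solving 95 × 0.07 = 6.65
  Collaboration 66 × 0.06 = 3.96
Sum = 72.855
72.855 is ≥ 72 and < 76 → C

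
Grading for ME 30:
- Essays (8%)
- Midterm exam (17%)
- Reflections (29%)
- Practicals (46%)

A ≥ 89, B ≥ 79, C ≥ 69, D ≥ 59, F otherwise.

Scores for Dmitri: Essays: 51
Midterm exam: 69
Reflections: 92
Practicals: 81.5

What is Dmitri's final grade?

Weighted total:
  Essays 51 × 0.08 = 4.08
  Midterm exam 69 × 0.17 = 11.73
  Reflections 92 × 0.29 = 26.68
  Practicals 81.5 × 0.46 = 37.49
Sum = 79.98
79.98 is ≥ 79 and < 89 → B

B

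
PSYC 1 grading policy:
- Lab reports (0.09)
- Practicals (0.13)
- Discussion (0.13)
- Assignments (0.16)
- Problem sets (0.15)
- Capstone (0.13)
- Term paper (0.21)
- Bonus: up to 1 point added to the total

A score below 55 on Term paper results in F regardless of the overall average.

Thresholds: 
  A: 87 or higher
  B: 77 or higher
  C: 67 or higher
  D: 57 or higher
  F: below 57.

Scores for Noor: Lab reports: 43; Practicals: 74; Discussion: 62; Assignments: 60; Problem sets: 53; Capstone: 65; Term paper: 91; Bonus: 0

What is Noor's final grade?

D

Term paper score 91 ≥ 55: minimum met.
Weighted total:
  Lab reports 43 × 0.09 = 3.87
  Practicals 74 × 0.13 = 9.62
  Discussion 62 × 0.13 = 8.06
  Assignments 60 × 0.16 = 9.6
  Problem sets 53 × 0.15 = 7.95
  Capstone 65 × 0.13 = 8.45
  Term paper 91 × 0.21 = 19.11
Sum = 66.66
Bonus: 66.66 + 0 = 66.66
66.66 is ≥ 57 and < 67 → D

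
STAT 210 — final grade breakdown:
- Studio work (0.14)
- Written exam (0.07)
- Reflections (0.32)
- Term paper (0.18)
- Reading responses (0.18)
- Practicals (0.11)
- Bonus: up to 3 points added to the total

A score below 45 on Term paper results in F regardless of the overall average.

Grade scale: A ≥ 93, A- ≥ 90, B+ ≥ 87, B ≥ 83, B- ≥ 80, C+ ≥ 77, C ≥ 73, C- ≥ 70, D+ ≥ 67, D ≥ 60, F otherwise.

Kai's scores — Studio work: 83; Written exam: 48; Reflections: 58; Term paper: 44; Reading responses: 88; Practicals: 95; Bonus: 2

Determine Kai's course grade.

F

Term paper score 44 < 45: minimum not met.
Weighted total:
  Studio work 83 × 0.14 = 11.62
  Written exam 48 × 0.07 = 3.36
  Reflections 58 × 0.32 = 18.56
  Term paper 44 × 0.18 = 7.92
  Reading responses 88 × 0.18 = 15.84
  Practicals 95 × 0.11 = 10.45
Sum = 67.75
Bonus: 67.75 + 2 = 69.75
Because the Term paper minimum was not met, the result is F.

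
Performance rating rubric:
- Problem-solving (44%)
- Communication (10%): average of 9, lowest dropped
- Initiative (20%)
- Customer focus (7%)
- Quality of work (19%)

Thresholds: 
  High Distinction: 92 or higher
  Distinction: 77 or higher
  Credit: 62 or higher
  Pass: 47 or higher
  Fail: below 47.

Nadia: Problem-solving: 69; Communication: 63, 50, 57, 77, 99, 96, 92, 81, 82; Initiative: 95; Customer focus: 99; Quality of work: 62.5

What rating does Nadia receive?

Credit

Communication: drop 50 → average of remaining 8 = 647/8 = 80.875
Weighted total:
  Problem-solving 69 × 0.44 = 30.36
  Communication 80.875 × 0.1 = 8.0875
  Initiative 95 × 0.2 = 19
  Customer focus 99 × 0.07 = 6.93
  Quality of work 62.5 × 0.19 = 11.875
Sum = 76.2525
76.2525 is ≥ 62 and < 77 → Credit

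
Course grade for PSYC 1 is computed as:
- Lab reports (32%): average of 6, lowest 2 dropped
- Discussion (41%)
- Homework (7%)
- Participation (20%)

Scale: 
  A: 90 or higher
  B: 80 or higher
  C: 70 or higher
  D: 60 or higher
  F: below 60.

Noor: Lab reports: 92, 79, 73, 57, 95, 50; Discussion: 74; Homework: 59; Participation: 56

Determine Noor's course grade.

C

Lab reports: drop 50, 57 → average of remaining 4 = 339/4 = 84.75
Weighted total:
  Lab reports 84.75 × 0.32 = 27.12
  Discussion 74 × 0.41 = 30.34
  Homework 59 × 0.07 = 4.13
  Participation 56 × 0.2 = 11.2
Sum = 72.79
72.79 is ≥ 70 and < 80 → C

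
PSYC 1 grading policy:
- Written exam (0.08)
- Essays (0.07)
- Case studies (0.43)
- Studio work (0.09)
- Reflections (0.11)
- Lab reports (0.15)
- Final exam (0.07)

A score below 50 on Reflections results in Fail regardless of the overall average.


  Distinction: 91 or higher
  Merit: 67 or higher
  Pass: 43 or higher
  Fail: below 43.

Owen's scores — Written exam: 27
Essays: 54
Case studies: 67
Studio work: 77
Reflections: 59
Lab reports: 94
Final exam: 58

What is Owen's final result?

Pass

Reflections score 59 ≥ 50: minimum met.
Weighted total:
  Written exam 27 × 0.08 = 2.16
  Essays 54 × 0.07 = 3.78
  Case studies 67 × 0.43 = 28.81
  Studio work 77 × 0.09 = 6.93
  Reflections 59 × 0.11 = 6.49
  Lab reports 94 × 0.15 = 14.1
  Final exam 58 × 0.07 = 4.06
Sum = 66.33
66.33 is ≥ 43 and < 67 → Pass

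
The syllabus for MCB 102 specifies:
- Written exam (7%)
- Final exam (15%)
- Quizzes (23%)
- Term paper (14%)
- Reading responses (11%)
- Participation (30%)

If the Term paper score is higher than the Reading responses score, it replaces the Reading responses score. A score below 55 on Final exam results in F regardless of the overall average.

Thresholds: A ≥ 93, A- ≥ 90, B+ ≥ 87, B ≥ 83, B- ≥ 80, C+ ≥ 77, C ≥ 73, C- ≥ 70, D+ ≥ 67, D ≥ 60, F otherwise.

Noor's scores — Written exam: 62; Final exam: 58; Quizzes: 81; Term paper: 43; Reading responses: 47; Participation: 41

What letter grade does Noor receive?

Term paper (43) ≤ Reading responses (47), so Reading responses stays at 47.
Final exam score 58 ≥ 55: minimum met.
Weighted total:
  Written exam 62 × 0.07 = 4.34
  Final exam 58 × 0.15 = 8.7
  Quizzes 81 × 0.23 = 18.63
  Term paper 43 × 0.14 = 6.02
  Reading responses 47 × 0.11 = 5.17
  Participation 41 × 0.3 = 12.3
Sum = 55.16
55.16 < 60 → F

F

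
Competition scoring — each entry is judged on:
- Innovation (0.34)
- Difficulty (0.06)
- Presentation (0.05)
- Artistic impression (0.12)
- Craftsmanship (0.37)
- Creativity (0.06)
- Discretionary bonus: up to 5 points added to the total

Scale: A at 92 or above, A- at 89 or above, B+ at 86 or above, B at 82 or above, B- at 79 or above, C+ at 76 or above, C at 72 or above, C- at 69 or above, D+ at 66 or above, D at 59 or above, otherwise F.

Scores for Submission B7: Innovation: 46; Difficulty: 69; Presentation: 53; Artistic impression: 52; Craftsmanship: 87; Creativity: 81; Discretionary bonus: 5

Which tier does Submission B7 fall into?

Weighted total:
  Innovation 46 × 0.34 = 15.64
  Difficulty 69 × 0.06 = 4.14
  Presentation 53 × 0.05 = 2.65
  Artistic impression 52 × 0.12 = 6.24
  Craftsmanship 87 × 0.37 = 32.19
  Creativity 81 × 0.06 = 4.86
Sum = 65.72
Discretionary bonus: 65.72 + 5 = 70.72
70.72 is ≥ 69 and < 72 → C-

C-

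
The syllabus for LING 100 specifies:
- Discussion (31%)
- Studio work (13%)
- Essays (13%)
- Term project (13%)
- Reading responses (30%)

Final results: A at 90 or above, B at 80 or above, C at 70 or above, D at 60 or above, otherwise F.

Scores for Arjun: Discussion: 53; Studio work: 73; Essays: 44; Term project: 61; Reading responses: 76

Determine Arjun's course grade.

D

Weighted total:
  Discussion 53 × 0.31 = 16.43
  Studio work 73 × 0.13 = 9.49
  Essays 44 × 0.13 = 5.72
  Term project 61 × 0.13 = 7.93
  Reading responses 76 × 0.3 = 22.8
Sum = 62.37
62.37 is ≥ 60 and < 70 → D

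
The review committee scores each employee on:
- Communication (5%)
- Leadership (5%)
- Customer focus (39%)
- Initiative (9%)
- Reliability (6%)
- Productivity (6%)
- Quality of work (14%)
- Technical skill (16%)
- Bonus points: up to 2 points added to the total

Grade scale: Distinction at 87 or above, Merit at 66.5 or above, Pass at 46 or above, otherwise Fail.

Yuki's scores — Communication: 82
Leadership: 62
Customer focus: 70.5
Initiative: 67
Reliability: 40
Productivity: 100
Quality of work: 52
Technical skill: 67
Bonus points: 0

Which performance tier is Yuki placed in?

Merit

Weighted total:
  Communication 82 × 0.05 = 4.1
  Leadership 62 × 0.05 = 3.1
  Customer focus 70.5 × 0.39 = 27.495
  Initiative 67 × 0.09 = 6.03
  Reliability 40 × 0.06 = 2.4
  Productivity 100 × 0.06 = 6
  Quality of work 52 × 0.14 = 7.28
  Technical skill 67 × 0.16 = 10.72
Sum = 67.125
Bonus points: 67.125 + 0 = 67.125
67.125 is ≥ 66.5 and < 87 → Merit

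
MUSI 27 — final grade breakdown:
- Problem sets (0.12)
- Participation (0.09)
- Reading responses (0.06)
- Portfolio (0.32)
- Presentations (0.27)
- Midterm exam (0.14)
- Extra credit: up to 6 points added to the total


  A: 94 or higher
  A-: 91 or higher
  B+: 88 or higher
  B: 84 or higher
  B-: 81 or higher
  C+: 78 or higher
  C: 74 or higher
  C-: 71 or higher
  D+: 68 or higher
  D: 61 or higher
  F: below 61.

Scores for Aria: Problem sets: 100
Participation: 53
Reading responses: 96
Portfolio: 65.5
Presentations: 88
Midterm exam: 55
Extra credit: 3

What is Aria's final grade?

Weighted total:
  Problem sets 100 × 0.12 = 12
  Participation 53 × 0.09 = 4.77
  Reading responses 96 × 0.06 = 5.76
  Portfolio 65.5 × 0.32 = 20.96
  Presentations 88 × 0.27 = 23.76
  Midterm exam 55 × 0.14 = 7.7
Sum = 74.95
Extra credit: 74.95 + 3 = 77.95
77.95 is ≥ 74 and < 78 → C

C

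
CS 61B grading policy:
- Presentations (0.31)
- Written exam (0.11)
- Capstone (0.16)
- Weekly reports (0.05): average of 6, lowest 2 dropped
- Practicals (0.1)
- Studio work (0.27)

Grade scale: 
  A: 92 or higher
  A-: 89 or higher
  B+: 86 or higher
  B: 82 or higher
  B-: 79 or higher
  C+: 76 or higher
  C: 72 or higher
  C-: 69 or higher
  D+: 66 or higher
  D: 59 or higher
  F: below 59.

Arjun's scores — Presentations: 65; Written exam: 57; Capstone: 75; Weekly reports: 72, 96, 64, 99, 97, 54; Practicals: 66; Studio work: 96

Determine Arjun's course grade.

C

Weekly reports: drop 54, 64 → average of remaining 4 = 364/4 = 91
Weighted total:
  Presentations 65 × 0.31 = 20.15
  Written exam 57 × 0.11 = 6.27
  Capstone 75 × 0.16 = 12
  Weekly reports 91 × 0.05 = 4.55
  Practicals 66 × 0.1 = 6.6
  Studio work 96 × 0.27 = 25.92
Sum = 75.49
75.49 is ≥ 72 and < 76 → C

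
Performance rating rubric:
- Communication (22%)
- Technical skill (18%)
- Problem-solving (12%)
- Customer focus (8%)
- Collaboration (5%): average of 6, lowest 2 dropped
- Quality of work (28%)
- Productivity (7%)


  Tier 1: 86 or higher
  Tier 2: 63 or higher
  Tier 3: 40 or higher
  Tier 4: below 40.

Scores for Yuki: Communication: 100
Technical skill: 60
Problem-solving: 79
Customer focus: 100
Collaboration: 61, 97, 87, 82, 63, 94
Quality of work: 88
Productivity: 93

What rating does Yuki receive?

Tier 2

Collaboration: drop 61, 63 → average of remaining 4 = 360/4 = 90
Weighted total:
  Communication 100 × 0.22 = 22
  Technical skill 60 × 0.18 = 10.8
  Problem-solving 79 × 0.12 = 9.48
  Customer focus 100 × 0.08 = 8
  Collaboration 90 × 0.05 = 4.5
  Quality of work 88 × 0.28 = 24.64
  Productivity 93 × 0.07 = 6.51
Sum = 85.93
85.93 is ≥ 63 and < 86 → Tier 2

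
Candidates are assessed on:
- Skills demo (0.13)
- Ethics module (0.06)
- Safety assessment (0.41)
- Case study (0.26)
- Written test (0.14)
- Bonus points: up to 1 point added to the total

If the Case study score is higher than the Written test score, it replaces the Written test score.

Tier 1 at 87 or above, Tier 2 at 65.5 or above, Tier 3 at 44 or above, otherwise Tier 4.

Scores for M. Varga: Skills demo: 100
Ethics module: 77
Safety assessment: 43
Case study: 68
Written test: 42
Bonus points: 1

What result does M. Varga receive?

Tier 3

Case study (68) > Written test (42), so Written test counts as 68.
Weighted total:
  Skills demo 100 × 0.13 = 13
  Ethics module 77 × 0.06 = 4.62
  Safety assessment 43 × 0.41 = 17.63
  Case study 68 × 0.26 = 17.68
  Written test 68 × 0.14 = 9.52
Sum = 62.45
Bonus points: 62.45 + 1 = 63.45
63.45 is ≥ 44 and < 65.5 → Tier 3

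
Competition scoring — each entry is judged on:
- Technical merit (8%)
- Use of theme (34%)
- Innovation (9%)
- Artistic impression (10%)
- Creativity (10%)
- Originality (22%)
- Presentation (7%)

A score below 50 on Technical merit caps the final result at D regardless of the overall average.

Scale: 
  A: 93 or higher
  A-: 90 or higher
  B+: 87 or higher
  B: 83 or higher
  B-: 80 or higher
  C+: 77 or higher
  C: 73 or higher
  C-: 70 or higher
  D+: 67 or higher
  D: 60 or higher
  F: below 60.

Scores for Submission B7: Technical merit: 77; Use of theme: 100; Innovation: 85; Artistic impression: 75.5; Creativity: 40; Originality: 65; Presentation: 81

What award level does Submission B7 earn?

Technical merit score 77 ≥ 50: minimum met.
Weighted total:
  Technical merit 77 × 0.08 = 6.16
  Use of theme 100 × 0.34 = 34
  Innovation 85 × 0.09 = 7.65
  Artistic impression 75.5 × 0.1 = 7.55
  Creativity 40 × 0.1 = 4
  Originality 65 × 0.22 = 14.3
  Presentation 81 × 0.07 = 5.67
Sum = 79.33
79.33 is ≥ 77 and < 80 → C+

C+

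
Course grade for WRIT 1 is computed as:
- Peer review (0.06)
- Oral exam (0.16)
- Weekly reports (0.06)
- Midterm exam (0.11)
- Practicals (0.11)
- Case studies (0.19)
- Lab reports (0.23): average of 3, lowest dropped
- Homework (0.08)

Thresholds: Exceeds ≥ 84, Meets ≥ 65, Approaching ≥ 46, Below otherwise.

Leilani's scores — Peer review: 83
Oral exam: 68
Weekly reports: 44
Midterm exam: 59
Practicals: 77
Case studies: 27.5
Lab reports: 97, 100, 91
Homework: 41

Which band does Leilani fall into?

Lab reports: drop 91 → average of remaining 2 = 197/2 = 98.5
Weighted total:
  Peer review 83 × 0.06 = 4.98
  Oral exam 68 × 0.16 = 10.88
  Weekly reports 44 × 0.06 = 2.64
  Midterm exam 59 × 0.11 = 6.49
  Practicals 77 × 0.11 = 8.47
  Case studies 27.5 × 0.19 = 5.225
  Lab reports 98.5 × 0.23 = 22.655
  Homework 41 × 0.08 = 3.28
Sum = 64.62
64.62 is ≥ 46 and < 65 → Approaching

Approaching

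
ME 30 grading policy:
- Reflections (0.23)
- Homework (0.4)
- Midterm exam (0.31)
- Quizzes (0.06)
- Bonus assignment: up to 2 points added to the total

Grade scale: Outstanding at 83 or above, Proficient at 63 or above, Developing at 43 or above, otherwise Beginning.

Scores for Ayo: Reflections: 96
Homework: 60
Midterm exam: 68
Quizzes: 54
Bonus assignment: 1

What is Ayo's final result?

Weighted total:
  Reflections 96 × 0.23 = 22.08
  Homework 60 × 0.4 = 24
  Midterm exam 68 × 0.31 = 21.08
  Quizzes 54 × 0.06 = 3.24
Sum = 70.4
Bonus assignment: 70.4 + 1 = 71.4
71.4 is ≥ 63 and < 83 → Proficient

Proficient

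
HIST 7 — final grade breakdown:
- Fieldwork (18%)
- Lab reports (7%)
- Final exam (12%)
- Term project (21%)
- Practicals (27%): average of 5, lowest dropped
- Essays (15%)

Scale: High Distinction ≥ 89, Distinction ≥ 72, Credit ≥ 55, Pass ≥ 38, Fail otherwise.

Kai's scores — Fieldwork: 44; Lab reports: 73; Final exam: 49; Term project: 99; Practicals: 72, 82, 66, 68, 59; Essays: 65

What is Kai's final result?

Credit

Practicals: drop 59 → average of remaining 4 = 288/4 = 72
Weighted total:
  Fieldwork 44 × 0.18 = 7.92
  Lab reports 73 × 0.07 = 5.11
  Final exam 49 × 0.12 = 5.88
  Term project 99 × 0.21 = 20.79
  Practicals 72 × 0.27 = 19.44
  Essays 65 × 0.15 = 9.75
Sum = 68.89
68.89 is ≥ 55 and < 72 → Credit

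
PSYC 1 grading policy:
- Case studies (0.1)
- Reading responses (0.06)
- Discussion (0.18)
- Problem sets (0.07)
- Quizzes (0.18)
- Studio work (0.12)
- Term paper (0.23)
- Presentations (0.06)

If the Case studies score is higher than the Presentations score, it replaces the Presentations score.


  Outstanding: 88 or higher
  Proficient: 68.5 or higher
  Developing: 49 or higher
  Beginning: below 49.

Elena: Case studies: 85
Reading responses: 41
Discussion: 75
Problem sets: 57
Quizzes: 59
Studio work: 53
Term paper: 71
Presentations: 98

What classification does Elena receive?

Case studies (85) ≤ Presentations (98), so Presentations stays at 98.
Weighted total:
  Case studies 85 × 0.1 = 8.5
  Reading responses 41 × 0.06 = 2.46
  Discussion 75 × 0.18 = 13.5
  Problem sets 57 × 0.07 = 3.99
  Quizzes 59 × 0.18 = 10.62
  Studio work 53 × 0.12 = 6.36
  Term paper 71 × 0.23 = 16.33
  Presentations 98 × 0.06 = 5.88
Sum = 67.64
67.64 is ≥ 49 and < 68.5 → Developing

Developing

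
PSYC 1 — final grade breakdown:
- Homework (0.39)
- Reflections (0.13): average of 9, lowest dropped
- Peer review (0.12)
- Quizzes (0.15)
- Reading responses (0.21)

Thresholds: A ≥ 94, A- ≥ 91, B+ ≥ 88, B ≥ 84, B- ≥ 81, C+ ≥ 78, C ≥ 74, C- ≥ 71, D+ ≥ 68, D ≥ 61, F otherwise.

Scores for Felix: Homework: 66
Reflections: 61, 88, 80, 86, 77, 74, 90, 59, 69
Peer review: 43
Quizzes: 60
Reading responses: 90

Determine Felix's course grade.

Reflections: drop 59 → average of remaining 8 = 625/8 = 78.125
Weighted total:
  Homework 66 × 0.39 = 25.74
  Reflections 78.125 × 0.13 = 10.15625
  Peer review 43 × 0.12 = 5.16
  Quizzes 60 × 0.15 = 9
  Reading responses 90 × 0.21 = 18.9
Sum = 68.95625
68.95625 is ≥ 68 and < 71 → D+

D+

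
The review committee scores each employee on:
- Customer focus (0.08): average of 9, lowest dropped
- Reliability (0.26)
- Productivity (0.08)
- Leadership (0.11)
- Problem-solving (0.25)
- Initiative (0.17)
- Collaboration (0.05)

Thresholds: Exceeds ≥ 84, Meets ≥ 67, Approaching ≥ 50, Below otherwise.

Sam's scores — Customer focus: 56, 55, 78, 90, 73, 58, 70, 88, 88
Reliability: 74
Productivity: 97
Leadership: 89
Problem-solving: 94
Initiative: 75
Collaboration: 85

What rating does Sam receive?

Meets

Customer focus: drop 55 → average of remaining 8 = 601/8 = 75.125
Weighted total:
  Customer focus 75.125 × 0.08 = 6.01
  Reliability 74 × 0.26 = 19.24
  Productivity 97 × 0.08 = 7.76
  Leadership 89 × 0.11 = 9.79
  Problem-solving 94 × 0.25 = 23.5
  Initiative 75 × 0.17 = 12.75
  Collaboration 85 × 0.05 = 4.25
Sum = 83.3
83.3 is ≥ 67 and < 84 → Meets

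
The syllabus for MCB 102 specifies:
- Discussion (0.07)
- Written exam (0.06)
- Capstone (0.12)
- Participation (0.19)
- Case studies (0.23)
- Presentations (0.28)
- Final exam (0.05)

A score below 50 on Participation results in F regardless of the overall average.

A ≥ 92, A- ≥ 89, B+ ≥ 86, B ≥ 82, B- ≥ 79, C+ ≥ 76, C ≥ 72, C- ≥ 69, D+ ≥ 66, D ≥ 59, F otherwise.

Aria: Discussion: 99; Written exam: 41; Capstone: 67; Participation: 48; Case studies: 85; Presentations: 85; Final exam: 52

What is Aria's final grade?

Participation score 48 < 50: minimum not met.
Weighted total:
  Discussion 99 × 0.07 = 6.93
  Written exam 41 × 0.06 = 2.46
  Capstone 67 × 0.12 = 8.04
  Participation 48 × 0.19 = 9.12
  Case studies 85 × 0.23 = 19.55
  Presentations 85 × 0.28 = 23.8
  Final exam 52 × 0.05 = 2.6
Sum = 72.5
Because the Participation minimum was not met, the result is F.

F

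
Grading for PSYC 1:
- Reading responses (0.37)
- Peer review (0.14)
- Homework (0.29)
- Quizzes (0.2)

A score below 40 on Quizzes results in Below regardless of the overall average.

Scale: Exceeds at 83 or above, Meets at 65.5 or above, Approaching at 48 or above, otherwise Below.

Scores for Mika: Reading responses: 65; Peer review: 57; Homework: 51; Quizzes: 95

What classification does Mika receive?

Meets

Quizzes score 95 ≥ 40: minimum met.
Weighted total:
  Reading responses 65 × 0.37 = 24.05
  Peer review 57 × 0.14 = 7.98
  Homework 51 × 0.29 = 14.79
  Quizzes 95 × 0.2 = 19
Sum = 65.82
65.82 is ≥ 65.5 and < 83 → Meets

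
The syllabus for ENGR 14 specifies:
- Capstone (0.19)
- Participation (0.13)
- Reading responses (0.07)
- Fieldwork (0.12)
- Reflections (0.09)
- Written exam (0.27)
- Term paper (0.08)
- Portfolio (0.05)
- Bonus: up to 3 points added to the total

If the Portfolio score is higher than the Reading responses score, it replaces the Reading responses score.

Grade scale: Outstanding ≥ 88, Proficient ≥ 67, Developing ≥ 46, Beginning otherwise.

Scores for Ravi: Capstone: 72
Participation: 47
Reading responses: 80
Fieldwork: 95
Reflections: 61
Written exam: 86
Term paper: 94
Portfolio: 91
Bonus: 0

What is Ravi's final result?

Portfolio (91) > Reading responses (80), so Reading responses counts as 91.
Weighted total:
  Capstone 72 × 0.19 = 13.68
  Participation 47 × 0.13 = 6.11
  Reading responses 91 × 0.07 = 6.37
  Fieldwork 95 × 0.12 = 11.4
  Reflections 61 × 0.09 = 5.49
  Written exam 86 × 0.27 = 23.22
  Term paper 94 × 0.08 = 7.52
  Portfolio 91 × 0.05 = 4.55
Sum = 78.34
Bonus: 78.34 + 0 = 78.34
78.34 is ≥ 67 and < 88 → Proficient

Proficient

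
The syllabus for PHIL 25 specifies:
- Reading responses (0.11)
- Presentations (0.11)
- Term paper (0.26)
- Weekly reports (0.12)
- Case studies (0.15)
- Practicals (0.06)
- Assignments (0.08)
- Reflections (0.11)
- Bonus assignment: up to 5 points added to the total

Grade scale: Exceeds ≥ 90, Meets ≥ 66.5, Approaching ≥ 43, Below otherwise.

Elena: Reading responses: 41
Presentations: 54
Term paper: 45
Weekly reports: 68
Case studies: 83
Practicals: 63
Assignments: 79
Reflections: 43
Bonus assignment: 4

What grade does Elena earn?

Weighted total:
  Reading responses 41 × 0.11 = 4.51
  Presentations 54 × 0.11 = 5.94
  Term paper 45 × 0.26 = 11.7
  Weekly reports 68 × 0.12 = 8.16
  Case studies 83 × 0.15 = 12.45
  Practicals 63 × 0.06 = 3.78
  Assignments 79 × 0.08 = 6.32
  Reflections 43 × 0.11 = 4.73
Sum = 57.59
Bonus assignment: 57.59 + 4 = 61.59
61.59 is ≥ 43 and < 66.5 → Approaching

Approaching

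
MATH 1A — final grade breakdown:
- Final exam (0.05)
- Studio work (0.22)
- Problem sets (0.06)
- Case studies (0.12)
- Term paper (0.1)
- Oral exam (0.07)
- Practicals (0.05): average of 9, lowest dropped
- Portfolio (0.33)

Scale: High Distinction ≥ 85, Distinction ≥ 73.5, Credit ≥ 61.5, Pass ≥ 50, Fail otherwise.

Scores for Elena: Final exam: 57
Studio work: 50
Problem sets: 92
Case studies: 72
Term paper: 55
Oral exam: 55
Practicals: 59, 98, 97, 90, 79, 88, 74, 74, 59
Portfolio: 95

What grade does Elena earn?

Credit

Practicals: drop 59 → average of remaining 8 = 659/8 = 82.375
Weighted total:
  Final exam 57 × 0.05 = 2.85
  Studio work 50 × 0.22 = 11
  Problem sets 92 × 0.06 = 5.52
  Case studies 72 × 0.12 = 8.64
  Term paper 55 × 0.1 = 5.5
  Oral exam 55 × 0.07 = 3.85
  Practicals 82.375 × 0.05 = 4.11875
  Portfolio 95 × 0.33 = 31.35
Sum = 72.82875
72.82875 is ≥ 61.5 and < 73.5 → Credit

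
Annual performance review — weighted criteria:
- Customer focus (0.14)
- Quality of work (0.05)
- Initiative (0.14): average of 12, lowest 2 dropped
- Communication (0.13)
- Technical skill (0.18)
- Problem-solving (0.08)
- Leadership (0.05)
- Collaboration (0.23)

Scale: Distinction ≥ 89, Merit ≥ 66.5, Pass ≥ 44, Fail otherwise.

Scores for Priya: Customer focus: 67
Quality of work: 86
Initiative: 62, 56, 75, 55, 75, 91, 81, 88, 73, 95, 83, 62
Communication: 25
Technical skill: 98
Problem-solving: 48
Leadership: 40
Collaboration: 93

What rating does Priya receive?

Merit

Initiative: drop 55, 56 → average of remaining 10 = 785/10 = 78.5
Weighted total:
  Customer focus 67 × 0.14 = 9.38
  Quality of work 86 × 0.05 = 4.3
  Initiative 78.5 × 0.14 = 10.99
  Communication 25 × 0.13 = 3.25
  Technical skill 98 × 0.18 = 17.64
  Problem-solving 48 × 0.08 = 3.84
  Leadership 40 × 0.05 = 2
  Collaboration 93 × 0.23 = 21.39
Sum = 72.79
72.79 is ≥ 66.5 and < 89 → Merit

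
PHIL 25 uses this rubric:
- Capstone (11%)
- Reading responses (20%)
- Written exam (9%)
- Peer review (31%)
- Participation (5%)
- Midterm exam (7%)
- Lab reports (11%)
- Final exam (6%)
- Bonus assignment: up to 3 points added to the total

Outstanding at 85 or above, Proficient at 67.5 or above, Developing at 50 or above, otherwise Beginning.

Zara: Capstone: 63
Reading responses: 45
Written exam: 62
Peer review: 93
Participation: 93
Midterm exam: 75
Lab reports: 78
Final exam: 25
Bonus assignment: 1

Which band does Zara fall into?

Proficient

Weighted total:
  Capstone 63 × 0.11 = 6.93
  Reading responses 45 × 0.2 = 9
  Written exam 62 × 0.09 = 5.58
  Peer review 93 × 0.31 = 28.83
  Participation 93 × 0.05 = 4.65
  Midterm exam 75 × 0.07 = 5.25
  Lab reports 78 × 0.11 = 8.58
  Final exam 25 × 0.06 = 1.5
Sum = 70.32
Bonus assignment: 70.32 + 1 = 71.32
71.32 is ≥ 67.5 and < 85 → Proficient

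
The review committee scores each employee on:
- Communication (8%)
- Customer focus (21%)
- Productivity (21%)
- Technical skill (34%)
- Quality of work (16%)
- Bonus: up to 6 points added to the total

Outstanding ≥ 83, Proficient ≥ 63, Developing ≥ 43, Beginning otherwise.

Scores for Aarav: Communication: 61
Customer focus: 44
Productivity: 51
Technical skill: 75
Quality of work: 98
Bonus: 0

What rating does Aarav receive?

Proficient

Weighted total:
  Communication 61 × 0.08 = 4.88
  Customer focus 44 × 0.21 = 9.24
  Productivity 51 × 0.21 = 10.71
  Technical skill 75 × 0.34 = 25.5
  Quality of work 98 × 0.16 = 15.68
Sum = 66.01
Bonus: 66.01 + 0 = 66.01
66.01 is ≥ 63 and < 83 → Proficient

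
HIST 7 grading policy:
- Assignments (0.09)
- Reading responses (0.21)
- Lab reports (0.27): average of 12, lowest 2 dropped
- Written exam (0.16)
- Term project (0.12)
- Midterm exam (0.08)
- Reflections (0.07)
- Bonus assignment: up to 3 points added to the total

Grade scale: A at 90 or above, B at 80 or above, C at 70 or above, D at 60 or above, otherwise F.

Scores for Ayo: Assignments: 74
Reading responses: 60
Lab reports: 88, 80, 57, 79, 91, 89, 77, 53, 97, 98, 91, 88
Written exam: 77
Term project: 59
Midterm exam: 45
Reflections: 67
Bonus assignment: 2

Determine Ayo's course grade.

C

Lab reports: drop 53, 57 → average of remaining 10 = 878/10 = 87.8
Weighted total:
  Assignments 74 × 0.09 = 6.66
  Reading responses 60 × 0.21 = 12.6
  Lab reports 87.8 × 0.27 = 23.706
  Written exam 77 × 0.16 = 12.32
  Term project 59 × 0.12 = 7.08
  Midterm exam 45 × 0.08 = 3.6
  Reflections 67 × 0.07 = 4.69
Sum = 70.656
Bonus assignment: 70.656 + 2 = 72.656
72.656 is ≥ 70 and < 80 → C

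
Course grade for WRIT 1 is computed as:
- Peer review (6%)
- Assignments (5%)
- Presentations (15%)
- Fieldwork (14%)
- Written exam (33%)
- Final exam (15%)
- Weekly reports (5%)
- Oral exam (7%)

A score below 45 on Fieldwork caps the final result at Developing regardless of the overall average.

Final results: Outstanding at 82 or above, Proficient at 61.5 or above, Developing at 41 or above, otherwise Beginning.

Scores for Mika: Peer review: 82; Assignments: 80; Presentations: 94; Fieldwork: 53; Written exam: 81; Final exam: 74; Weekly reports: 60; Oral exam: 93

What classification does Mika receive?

Proficient

Fieldwork score 53 ≥ 45: minimum met.
Weighted total:
  Peer review 82 × 0.06 = 4.92
  Assignments 80 × 0.05 = 4
  Presentations 94 × 0.15 = 14.1
  Fieldwork 53 × 0.14 = 7.42
  Written exam 81 × 0.33 = 26.73
  Final exam 74 × 0.15 = 11.1
  Weekly reports 60 × 0.05 = 3
  Oral exam 93 × 0.07 = 6.51
Sum = 77.78
77.78 is ≥ 61.5 and < 82 → Proficient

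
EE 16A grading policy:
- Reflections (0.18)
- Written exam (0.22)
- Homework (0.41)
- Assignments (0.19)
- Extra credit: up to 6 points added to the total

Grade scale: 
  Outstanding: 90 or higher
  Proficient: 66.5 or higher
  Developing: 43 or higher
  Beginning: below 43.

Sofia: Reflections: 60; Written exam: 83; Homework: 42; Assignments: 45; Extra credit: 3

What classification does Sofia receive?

Weighted total:
  Reflections 60 × 0.18 = 10.8
  Written exam 83 × 0.22 = 18.26
  Homework 42 × 0.41 = 17.22
  Assignments 45 × 0.19 = 8.55
Sum = 54.83
Extra credit: 54.83 + 3 = 57.83
57.83 is ≥ 43 and < 66.5 → Developing

Developing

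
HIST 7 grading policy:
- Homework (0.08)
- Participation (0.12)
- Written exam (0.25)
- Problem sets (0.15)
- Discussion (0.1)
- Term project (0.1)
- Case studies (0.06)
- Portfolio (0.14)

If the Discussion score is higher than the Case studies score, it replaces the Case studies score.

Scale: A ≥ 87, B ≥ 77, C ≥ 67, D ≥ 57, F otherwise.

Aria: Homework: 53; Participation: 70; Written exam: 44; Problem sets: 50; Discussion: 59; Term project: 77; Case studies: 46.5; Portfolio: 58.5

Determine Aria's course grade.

Discussion (59) > Case studies (46.5), so Case studies counts as 59.
Weighted total:
  Homework 53 × 0.08 = 4.24
  Participation 70 × 0.12 = 8.4
  Written exam 44 × 0.25 = 11
  Problem sets 50 × 0.15 = 7.5
  Discussion 59 × 0.1 = 5.9
  Term project 77 × 0.1 = 7.7
  Case studies 59 × 0.06 = 3.54
  Portfolio 58.5 × 0.14 = 8.19
Sum = 56.47
56.47 < 57 → F

F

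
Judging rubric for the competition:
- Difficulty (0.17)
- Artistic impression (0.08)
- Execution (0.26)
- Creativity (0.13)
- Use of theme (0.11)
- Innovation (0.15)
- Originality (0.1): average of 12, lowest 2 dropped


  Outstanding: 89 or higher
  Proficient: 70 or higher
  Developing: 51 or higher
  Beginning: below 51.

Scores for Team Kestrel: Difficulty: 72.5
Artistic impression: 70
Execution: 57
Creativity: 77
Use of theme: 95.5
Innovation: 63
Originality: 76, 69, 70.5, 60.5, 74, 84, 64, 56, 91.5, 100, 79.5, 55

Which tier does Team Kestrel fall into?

Originality: drop 55, 56 → average of remaining 10 = 769/10 = 76.9
Weighted total:
  Difficulty 72.5 × 0.17 = 12.325
  Artistic impression 70 × 0.08 = 5.6
  Execution 57 × 0.26 = 14.82
  Creativity 77 × 0.13 = 10.01
  Use of theme 95.5 × 0.11 = 10.505
  Innovation 63 × 0.15 = 9.45
  Originality 76.9 × 0.1 = 7.69
Sum = 70.4
70.4 is ≥ 70 and < 89 → Proficient

Proficient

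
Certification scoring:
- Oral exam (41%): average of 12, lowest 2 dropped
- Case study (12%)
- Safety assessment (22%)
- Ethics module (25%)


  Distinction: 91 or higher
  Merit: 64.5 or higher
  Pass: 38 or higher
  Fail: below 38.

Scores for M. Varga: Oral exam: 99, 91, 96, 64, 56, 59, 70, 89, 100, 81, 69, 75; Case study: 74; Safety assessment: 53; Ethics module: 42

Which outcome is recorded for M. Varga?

Merit

Oral exam: drop 56, 59 → average of remaining 10 = 834/10 = 83.4
Weighted total:
  Oral exam 83.4 × 0.41 = 34.194
  Case study 74 × 0.12 = 8.88
  Safety assessment 53 × 0.22 = 11.66
  Ethics module 42 × 0.25 = 10.5
Sum = 65.234
65.234 is ≥ 64.5 and < 91 → Merit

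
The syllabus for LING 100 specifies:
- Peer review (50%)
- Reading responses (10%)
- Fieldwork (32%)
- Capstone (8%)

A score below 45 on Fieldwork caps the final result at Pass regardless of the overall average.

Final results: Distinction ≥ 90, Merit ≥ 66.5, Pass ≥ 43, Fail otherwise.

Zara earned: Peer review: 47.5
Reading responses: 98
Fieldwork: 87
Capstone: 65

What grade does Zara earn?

Merit

Fieldwork score 87 ≥ 45: minimum met.
Weighted total:
  Peer review 47.5 × 0.5 = 23.75
  Reading responses 98 × 0.1 = 9.8
  Fieldwork 87 × 0.32 = 27.84
  Capstone 65 × 0.08 = 5.2
Sum = 66.59
66.59 is ≥ 66.5 and < 90 → Merit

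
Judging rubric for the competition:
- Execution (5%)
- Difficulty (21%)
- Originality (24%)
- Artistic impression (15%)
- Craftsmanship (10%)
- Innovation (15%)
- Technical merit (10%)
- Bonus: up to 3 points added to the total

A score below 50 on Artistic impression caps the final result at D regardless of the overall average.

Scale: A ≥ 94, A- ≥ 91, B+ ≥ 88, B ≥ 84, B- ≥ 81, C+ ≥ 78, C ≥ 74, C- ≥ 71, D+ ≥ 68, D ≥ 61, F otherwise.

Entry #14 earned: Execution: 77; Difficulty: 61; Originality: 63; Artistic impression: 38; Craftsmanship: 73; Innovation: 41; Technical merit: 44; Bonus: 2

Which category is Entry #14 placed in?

Artistic impression score 38 < 50: minimum not met.
Weighted total:
  Execution 77 × 0.05 = 3.85
  Difficulty 61 × 0.21 = 12.81
  Originality 63 × 0.24 = 15.12
  Artistic impression 38 × 0.15 = 5.7
  Craftsmanship 73 × 0.1 = 7.3
  Innovation 41 × 0.15 = 6.15
  Technical merit 44 × 0.1 = 4.4
Sum = 55.33
Bonus: 55.33 + 2 = 57.33
57.33 would be F; cap at D applies → F.

F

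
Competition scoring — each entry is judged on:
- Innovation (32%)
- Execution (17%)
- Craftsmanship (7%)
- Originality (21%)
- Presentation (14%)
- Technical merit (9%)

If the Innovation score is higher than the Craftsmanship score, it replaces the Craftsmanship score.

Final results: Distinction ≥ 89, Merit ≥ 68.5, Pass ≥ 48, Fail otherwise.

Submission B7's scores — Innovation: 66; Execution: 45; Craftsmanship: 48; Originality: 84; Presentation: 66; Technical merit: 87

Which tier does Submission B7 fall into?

Pass

Innovation (66) > Craftsmanship (48), so Craftsmanship counts as 66.
Weighted total:
  Innovation 66 × 0.32 = 21.12
  Execution 45 × 0.17 = 7.65
  Craftsmanship 66 × 0.07 = 4.62
  Originality 84 × 0.21 = 17.64
  Presentation 66 × 0.14 = 9.24
  Technical merit 87 × 0.09 = 7.83
Sum = 68.1
68.1 is ≥ 48 and < 68.5 → Pass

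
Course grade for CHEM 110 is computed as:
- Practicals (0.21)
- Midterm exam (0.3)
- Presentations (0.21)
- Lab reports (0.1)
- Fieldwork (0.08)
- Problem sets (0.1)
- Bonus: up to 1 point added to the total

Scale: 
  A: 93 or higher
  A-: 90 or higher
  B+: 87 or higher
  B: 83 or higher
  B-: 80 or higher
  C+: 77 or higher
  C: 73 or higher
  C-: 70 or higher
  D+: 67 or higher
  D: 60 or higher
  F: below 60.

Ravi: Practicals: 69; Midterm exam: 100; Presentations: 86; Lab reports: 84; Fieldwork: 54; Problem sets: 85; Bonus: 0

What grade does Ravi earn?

Weighted total:
  Practicals 69 × 0.21 = 14.49
  Midterm exam 100 × 0.3 = 30
  Presentations 86 × 0.21 = 18.06
  Lab reports 84 × 0.1 = 8.4
  Fieldwork 54 × 0.08 = 4.32
  Problem sets 85 × 0.1 = 8.5
Sum = 83.77
Bonus: 83.77 + 0 = 83.77
83.77 is ≥ 83 and < 87 → B

B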